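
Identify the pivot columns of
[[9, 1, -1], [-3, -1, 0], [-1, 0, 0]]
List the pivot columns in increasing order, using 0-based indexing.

0, 1, 2

Multiply r1 by 1/9.
  [  1  1/9  -1/9 ]
  [ -3   -1     0 ]
  [ -1    0     0 ]
Add 3 times r1 to r2.
  [  1   1/9  -1/9 ]
  [  0  -2/3  -1/3 ]
  [ -1     0     0 ]
Add r1 to r3.
  [ 1   1/9  -1/9 ]
  [ 0  -2/3  -1/3 ]
  [ 0   1/9  -1/9 ]
Multiply r2 by -3/2.
  [ 1  1/9  -1/9 ]
  [ 0    1   1/2 ]
  [ 0  1/9  -1/9 ]
Subtract 1/9 times r2 from r3.
  [ 1  1/9  -1/9 ]
  [ 0    1   1/2 ]
  [ 0    0  -1/6 ]
Multiply r3 by -6.
  [ 1  1/9  -1/9 ]
  [ 0    1   1/2 ]
  [ 0    0     1 ]
Subtract 1/2 times r3 from r2.
  [ 1  1/9  -1/9 ]
  [ 0    1     0 ]
  [ 0    0     1 ]
Add 1/9 times r3 to r1.
  [ 1  1/9  0 ]
  [ 0    1  0 ]
  [ 0    0  1 ]
Subtract 1/9 times r2 from r1.
  [ 1  0  0 ]
  [ 0  1  0 ]
  [ 0  0  1 ]
Pivot columns are the columns containing a leading 1.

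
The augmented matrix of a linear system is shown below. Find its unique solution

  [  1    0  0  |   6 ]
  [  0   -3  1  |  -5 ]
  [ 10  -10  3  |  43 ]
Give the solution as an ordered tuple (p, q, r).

r3 -> r3 − 10·r1
  [ 1    0  0  |    6 ]
  [ 0   -3  1  |   -5 ]
  [ 0  -10  3  |  -17 ]
r2 -> -1/3·r2
  [ 1    0     0  |    6 ]
  [ 0    1  -1/3  |  5/3 ]
  [ 0  -10     3  |  -17 ]
r3 -> r3 + 10·r2
  [ 1  0     0  |     6 ]
  [ 0  1  -1/3  |   5/3 ]
  [ 0  0  -1/3  |  -1/3 ]
r3 -> -3·r3
  [ 1  0     0  |    6 ]
  [ 0  1  -1/3  |  5/3 ]
  [ 0  0     1  |    1 ]
r2 -> r2 + 1/3·r3
  [ 1  0  0  |  6 ]
  [ 0  1  0  |  2 ]
  [ 0  0  1  |  1 ]
Reading off the last column: p = 6, q = 2, r = 1.

(6, 2, 1)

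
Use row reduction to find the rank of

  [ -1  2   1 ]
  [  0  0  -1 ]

ρ1 -> -1·ρ1
  [ 1  -2  -1 ]
  [ 0   0  -1 ]
ρ2 -> -1·ρ2
  [ 1  -2  -1 ]
  [ 0   0   1 ]
ρ1 -> ρ1 + ρ2
  [ 1  -2  0 ]
  [ 0   0  1 ]
The reduced form has 2 nonzero rows.

rank = 2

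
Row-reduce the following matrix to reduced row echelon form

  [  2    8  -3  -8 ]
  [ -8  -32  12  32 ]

[[1, 4, -3/2, -4], [0, 0, 0, 0]]

r1 → 1/2·r1
  [  1    4  -3/2  -4 ]
  [ -8  -32    12  32 ]
r2 → r2 + 8·r1
  [ 1  4  -3/2  -4 ]
  [ 0  0     0   0 ]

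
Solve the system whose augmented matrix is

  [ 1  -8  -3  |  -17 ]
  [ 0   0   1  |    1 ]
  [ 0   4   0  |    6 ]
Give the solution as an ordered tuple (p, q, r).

R2 <=> R3
  [ 1  -8  -3  |  -17 ]
  [ 0   4   0  |    6 ]
  [ 0   0   1  |    1 ]
R2 ← 1/4·R2
  [ 1  -8  -3  |  -17 ]
  [ 0   1   0  |  3/2 ]
  [ 0   0   1  |    1 ]
R1 ← R1 + 3·R3
  [ 1  -8  0  |  -14 ]
  [ 0   1  0  |  3/2 ]
  [ 0   0  1  |    1 ]
R1 ← R1 + 8·R2
  [ 1  0  0  |   -2 ]
  [ 0  1  0  |  3/2 ]
  [ 0  0  1  |    1 ]
Reading off the last column: p = -2, q = 3/2, r = 1.

(-2, 3/2, 1)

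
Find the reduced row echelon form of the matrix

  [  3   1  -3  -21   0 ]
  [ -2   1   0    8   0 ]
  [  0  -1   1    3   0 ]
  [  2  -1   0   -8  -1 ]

[[1, 0, 0, -4, 0], [0, 1, 0, 0, 0], [0, 0, 1, 3, 0], [0, 0, 0, 0, 1]]

Multiply R1 by 1/3.
Add 2 times R1 to R2.
Subtract 2 times R1 from R4.
Multiply R2 by 3/5.
Add R2 to R3.
Add 5/3 times R2 to R4.
Multiply R3 by -5.
Multiply R4 by -1.
Add 6/5 times R3 to R2.
Add R3 to R1.
Subtract 1/3 times R2 from R1.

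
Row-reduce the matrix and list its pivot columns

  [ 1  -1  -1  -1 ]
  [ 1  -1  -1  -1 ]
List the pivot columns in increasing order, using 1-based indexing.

1

R2 -> R2 − R1
Pivot columns are the columns containing a leading 1.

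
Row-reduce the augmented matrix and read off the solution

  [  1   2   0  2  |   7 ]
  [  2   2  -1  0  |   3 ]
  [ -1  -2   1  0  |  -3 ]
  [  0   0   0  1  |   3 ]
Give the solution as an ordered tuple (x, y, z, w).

ρ2 := ρ2 − 2·ρ1
  [  1   2   0   2  |    7 ]
  [  0  -2  -1  -4  |  -11 ]
  [ -1  -2   1   0  |   -3 ]
  [  0   0   0   1  |    3 ]
ρ3 := ρ3 + ρ1
  [ 1   2   0   2  |    7 ]
  [ 0  -2  -1  -4  |  -11 ]
  [ 0   0   1   2  |    4 ]
  [ 0   0   0   1  |    3 ]
ρ2 := -1/2·ρ2
  [ 1  2    0  2  |     7 ]
  [ 0  1  1/2  2  |  11/2 ]
  [ 0  0    1  2  |     4 ]
  [ 0  0    0  1  |     3 ]
ρ3 := ρ3 − 2·ρ4
  [ 1  2    0  2  |     7 ]
  [ 0  1  1/2  2  |  11/2 ]
  [ 0  0    1  0  |    -2 ]
  [ 0  0    0  1  |     3 ]
ρ2 := ρ2 − 2·ρ4
  [ 1  2    0  2  |     7 ]
  [ 0  1  1/2  0  |  -1/2 ]
  [ 0  0    1  0  |    -2 ]
  [ 0  0    0  1  |     3 ]
ρ1 := ρ1 − 2·ρ4
  [ 1  2    0  0  |     1 ]
  [ 0  1  1/2  0  |  -1/2 ]
  [ 0  0    1  0  |    -2 ]
  [ 0  0    0  1  |     3 ]
ρ2 := ρ2 − 1/2·ρ3
  [ 1  2  0  0  |    1 ]
  [ 0  1  0  0  |  1/2 ]
  [ 0  0  1  0  |   -2 ]
  [ 0  0  0  1  |    3 ]
ρ1 := ρ1 − 2·ρ2
  [ 1  0  0  0  |    0 ]
  [ 0  1  0  0  |  1/2 ]
  [ 0  0  1  0  |   -2 ]
  [ 0  0  0  1  |    3 ]
Reading off the last column: x = 0, y = 1/2, z = -2, w = 3.

(0, 1/2, -2, 3)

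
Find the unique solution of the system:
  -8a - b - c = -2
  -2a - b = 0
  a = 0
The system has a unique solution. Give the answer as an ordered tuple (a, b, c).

Form the augmented matrix and row-reduce:
  [ -8  -1  -1  |  -2 ]
  [ -2  -1   0  |   0 ]
  [  1   0   0  |   0 ]
ρ1 → -1/8·ρ1
  [  1  1/8  1/8  |  1/4 ]
  [ -2   -1    0  |    0 ]
  [  1    0    0  |    0 ]
ρ2 → ρ2 + 2·ρ1
  [ 1   1/8  1/8  |  1/4 ]
  [ 0  -3/4  1/4  |  1/2 ]
  [ 1     0    0  |    0 ]
ρ3 → ρ3 − ρ1
  [ 1   1/8   1/8  |   1/4 ]
  [ 0  -3/4   1/4  |   1/2 ]
  [ 0  -1/8  -1/8  |  -1/4 ]
ρ2 → -4/3·ρ2
  [ 1   1/8   1/8  |   1/4 ]
  [ 0     1  -1/3  |  -2/3 ]
  [ 0  -1/8  -1/8  |  -1/4 ]
ρ3 → ρ3 + 1/8·ρ2
  [ 1  1/8   1/8  |   1/4 ]
  [ 0    1  -1/3  |  -2/3 ]
  [ 0    0  -1/6  |  -1/3 ]
ρ3 → -6·ρ3
  [ 1  1/8   1/8  |   1/4 ]
  [ 0    1  -1/3  |  -2/3 ]
  [ 0    0     1  |     2 ]
ρ2 → ρ2 + 1/3·ρ3
  [ 1  1/8  1/8  |  1/4 ]
  [ 0    1    0  |    0 ]
  [ 0    0    1  |    2 ]
ρ1 → ρ1 − 1/8·ρ3
  [ 1  1/8  0  |  0 ]
  [ 0    1  0  |  0 ]
  [ 0    0  1  |  2 ]
ρ1 → ρ1 − 1/8·ρ2
  [ 1  0  0  |  0 ]
  [ 0  1  0  |  0 ]
  [ 0  0  1  |  2 ]
Reading off the last column: a = 0, b = 0, c = 2.

(0, 0, 2)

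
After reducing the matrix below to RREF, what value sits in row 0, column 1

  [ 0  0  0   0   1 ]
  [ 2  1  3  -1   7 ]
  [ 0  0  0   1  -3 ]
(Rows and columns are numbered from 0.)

r1 <-> r2
  [ 2  1  3  -1   7 ]
  [ 0  0  0   0   1 ]
  [ 0  0  0   1  -3 ]
r1 -> 1/2·r1
  [ 1  1/2  3/2  -1/2  7/2 ]
  [ 0    0    0     0    1 ]
  [ 0    0    0     1   -3 ]
r2 <-> r3
  [ 1  1/2  3/2  -1/2  7/2 ]
  [ 0    0    0     1   -3 ]
  [ 0    0    0     0    1 ]
r2 -> r2 + 3·r3
  [ 1  1/2  3/2  -1/2  7/2 ]
  [ 0    0    0     1    0 ]
  [ 0    0    0     0    1 ]
r1 -> r1 − 7/2·r3
  [ 1  1/2  3/2  -1/2  0 ]
  [ 0    0    0     1  0 ]
  [ 0    0    0     0  1 ]
r1 -> r1 + 1/2·r2
  [ 1  1/2  3/2  0  0 ]
  [ 0    0    0  1  0 ]
  [ 0    0    0  0  1 ]

1/2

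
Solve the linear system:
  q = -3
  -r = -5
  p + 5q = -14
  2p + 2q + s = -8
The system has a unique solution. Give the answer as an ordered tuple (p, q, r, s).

(1, -3, 5, -4)

Form the augmented matrix and row-reduce:
  [ 0  1   0  0  |   -3 ]
  [ 0  0  -1  0  |   -5 ]
  [ 1  5   0  0  |  -14 ]
  [ 2  2   0  1  |   -8 ]
ρ1 <=> ρ3
  [ 1  5   0  0  |  -14 ]
  [ 0  0  -1  0  |   -5 ]
  [ 0  1   0  0  |   -3 ]
  [ 2  2   0  1  |   -8 ]
ρ4 -> ρ4 − 2·ρ1
  [ 1   5   0  0  |  -14 ]
  [ 0   0  -1  0  |   -5 ]
  [ 0   1   0  0  |   -3 ]
  [ 0  -8   0  1  |   20 ]
ρ2 <=> ρ3
  [ 1   5   0  0  |  -14 ]
  [ 0   1   0  0  |   -3 ]
  [ 0   0  -1  0  |   -5 ]
  [ 0  -8   0  1  |   20 ]
ρ4 -> ρ4 + 8·ρ2
  [ 1  5   0  0  |  -14 ]
  [ 0  1   0  0  |   -3 ]
  [ 0  0  -1  0  |   -5 ]
  [ 0  0   0  1  |   -4 ]
ρ3 -> -1·ρ3
  [ 1  5  0  0  |  -14 ]
  [ 0  1  0  0  |   -3 ]
  [ 0  0  1  0  |    5 ]
  [ 0  0  0  1  |   -4 ]
ρ1 -> ρ1 − 5·ρ2
  [ 1  0  0  0  |   1 ]
  [ 0  1  0  0  |  -3 ]
  [ 0  0  1  0  |   5 ]
  [ 0  0  0  1  |  -4 ]
Reading off the last column: p = 1, q = -3, r = 5, s = -4.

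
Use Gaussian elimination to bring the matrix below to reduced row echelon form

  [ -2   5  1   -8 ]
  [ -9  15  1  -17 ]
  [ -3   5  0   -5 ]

R1 → -1/2·R1
  [  1  -5/2  -1/2    4 ]
  [ -9    15     1  -17 ]
  [ -3     5     0   -5 ]
R2 → R2 + 9·R1
  [  1   -5/2  -1/2   4 ]
  [  0  -15/2  -7/2  19 ]
  [ -3      5     0  -5 ]
R3 → R3 + 3·R1
  [ 1   -5/2  -1/2   4 ]
  [ 0  -15/2  -7/2  19 ]
  [ 0   -5/2  -3/2   7 ]
R2 → -2/15·R2
  [ 1  -5/2  -1/2       4 ]
  [ 0     1  7/15  -38/15 ]
  [ 0  -5/2  -3/2       7 ]
R3 → R3 + 5/2·R2
  [ 1  -5/2  -1/2       4 ]
  [ 0     1  7/15  -38/15 ]
  [ 0     0  -1/3     2/3 ]
R3 → -3·R3
  [ 1  -5/2  -1/2       4 ]
  [ 0     1  7/15  -38/15 ]
  [ 0     0     1      -2 ]
R2 → R2 − 7/15·R3
  [ 1  -5/2  -1/2     4 ]
  [ 0     1     0  -8/5 ]
  [ 0     0     1    -2 ]
R1 → R1 + 1/2·R3
  [ 1  -5/2  0     3 ]
  [ 0     1  0  -8/5 ]
  [ 0     0  1    -2 ]
R1 → R1 + 5/2·R2
  [ 1  0  0    -1 ]
  [ 0  1  0  -8/5 ]
  [ 0  0  1    -2 ]

[[1, 0, 0, -1], [0, 1, 0, -8/5], [0, 0, 1, -2]]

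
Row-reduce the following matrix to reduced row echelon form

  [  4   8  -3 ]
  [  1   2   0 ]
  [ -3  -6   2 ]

ρ1 ← 1/4·ρ1
  [  1   2  -3/4 ]
  [  1   2     0 ]
  [ -3  -6     2 ]
ρ2 ← ρ2 − ρ1
  [  1   2  -3/4 ]
  [  0   0   3/4 ]
  [ -3  -6     2 ]
ρ3 ← ρ3 + 3·ρ1
  [ 1  2  -3/4 ]
  [ 0  0   3/4 ]
  [ 0  0  -1/4 ]
ρ2 ← 4/3·ρ2
  [ 1  2  -3/4 ]
  [ 0  0     1 ]
  [ 0  0  -1/4 ]
ρ3 ← ρ3 + 1/4·ρ2
  [ 1  2  -3/4 ]
  [ 0  0     1 ]
  [ 0  0     0 ]
ρ1 ← ρ1 + 3/4·ρ2
  [ 1  2  0 ]
  [ 0  0  1 ]
  [ 0  0  0 ]

[[1, 2, 0], [0, 0, 1], [0, 0, 0]]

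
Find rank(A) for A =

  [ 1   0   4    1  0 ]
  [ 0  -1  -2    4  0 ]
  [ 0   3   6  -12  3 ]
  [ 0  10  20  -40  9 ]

rank = 3

Multiply R2 by -1.
  [ 1   0   4    1  0 ]
  [ 0   1   2   -4  0 ]
  [ 0   3   6  -12  3 ]
  [ 0  10  20  -40  9 ]
Subtract 3 times R2 from R3.
  [ 1   0   4    1  0 ]
  [ 0   1   2   -4  0 ]
  [ 0   0   0    0  3 ]
  [ 0  10  20  -40  9 ]
Subtract 10 times R2 from R4.
  [ 1  0  4   1  0 ]
  [ 0  1  2  -4  0 ]
  [ 0  0  0   0  3 ]
  [ 0  0  0   0  9 ]
Multiply R3 by 1/3.
  [ 1  0  4   1  0 ]
  [ 0  1  2  -4  0 ]
  [ 0  0  0   0  1 ]
  [ 0  0  0   0  9 ]
Subtract 9 times R3 from R4.
  [ 1  0  4   1  0 ]
  [ 0  1  2  -4  0 ]
  [ 0  0  0   0  1 ]
  [ 0  0  0   0  0 ]
The reduced form has 3 nonzero rows.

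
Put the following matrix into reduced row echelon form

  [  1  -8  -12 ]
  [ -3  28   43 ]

R2 -> R2 + 3·R1
  [ 1  -8  -12 ]
  [ 0   4    7 ]
R2 -> 1/4·R2
  [ 1  -8  -12 ]
  [ 0   1  7/4 ]
R1 -> R1 + 8·R2
  [ 1  0    2 ]
  [ 0  1  7/4 ]

[[1, 0, 2], [0, 1, 7/4]]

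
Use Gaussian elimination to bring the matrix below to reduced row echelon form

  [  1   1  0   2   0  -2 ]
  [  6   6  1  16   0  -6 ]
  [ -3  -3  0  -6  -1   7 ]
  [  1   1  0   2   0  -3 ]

[[1, 1, 0, 2, 0, 0], [0, 0, 1, 4, 0, 0], [0, 0, 0, 0, 1, 0], [0, 0, 0, 0, 0, 1]]

r2 -> r2 − 6·r1
  [  1   1  0   2   0  -2 ]
  [  0   0  1   4   0   6 ]
  [ -3  -3  0  -6  -1   7 ]
  [  1   1  0   2   0  -3 ]
r3 -> r3 + 3·r1
  [ 1  1  0  2   0  -2 ]
  [ 0  0  1  4   0   6 ]
  [ 0  0  0  0  -1   1 ]
  [ 1  1  0  2   0  -3 ]
r4 -> r4 − r1
  [ 1  1  0  2   0  -2 ]
  [ 0  0  1  4   0   6 ]
  [ 0  0  0  0  -1   1 ]
  [ 0  0  0  0   0  -1 ]
r3 -> -1·r3
  [ 1  1  0  2  0  -2 ]
  [ 0  0  1  4  0   6 ]
  [ 0  0  0  0  1  -1 ]
  [ 0  0  0  0  0  -1 ]
r4 -> -1·r4
  [ 1  1  0  2  0  -2 ]
  [ 0  0  1  4  0   6 ]
  [ 0  0  0  0  1  -1 ]
  [ 0  0  0  0  0   1 ]
r3 -> r3 + r4
  [ 1  1  0  2  0  -2 ]
  [ 0  0  1  4  0   6 ]
  [ 0  0  0  0  1   0 ]
  [ 0  0  0  0  0   1 ]
r2 -> r2 − 6·r4
  [ 1  1  0  2  0  -2 ]
  [ 0  0  1  4  0   0 ]
  [ 0  0  0  0  1   0 ]
  [ 0  0  0  0  0   1 ]
r1 -> r1 + 2·r4
  [ 1  1  0  2  0  0 ]
  [ 0  0  1  4  0  0 ]
  [ 0  0  0  0  1  0 ]
  [ 0  0  0  0  0  1 ]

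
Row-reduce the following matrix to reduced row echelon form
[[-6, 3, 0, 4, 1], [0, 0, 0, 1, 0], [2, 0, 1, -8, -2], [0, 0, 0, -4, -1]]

Multiply R1 by -1/6.
  [ 1  -1/2  0  -2/3  -1/6 ]
  [ 0     0  0     1     0 ]
  [ 2     0  1    -8    -2 ]
  [ 0     0  0    -4    -1 ]
Subtract 2 times R1 from R3.
  [ 1  -1/2  0   -2/3  -1/6 ]
  [ 0     0  0      1     0 ]
  [ 0     1  1  -20/3  -5/3 ]
  [ 0     0  0     -4    -1 ]
Swap R2 and R3.
  [ 1  -1/2  0   -2/3  -1/6 ]
  [ 0     1  1  -20/3  -5/3 ]
  [ 0     0  0      1     0 ]
  [ 0     0  0     -4    -1 ]
Add 4 times R3 to R4.
  [ 1  -1/2  0   -2/3  -1/6 ]
  [ 0     1  1  -20/3  -5/3 ]
  [ 0     0  0      1     0 ]
  [ 0     0  0      0    -1 ]
Multiply R4 by -1.
  [ 1  -1/2  0   -2/3  -1/6 ]
  [ 0     1  1  -20/3  -5/3 ]
  [ 0     0  0      1     0 ]
  [ 0     0  0      0     1 ]
Add 5/3 times R4 to R2.
  [ 1  -1/2  0   -2/3  -1/6 ]
  [ 0     1  1  -20/3     0 ]
  [ 0     0  0      1     0 ]
  [ 0     0  0      0     1 ]
Add 1/6 times R4 to R1.
  [ 1  -1/2  0   -2/3  0 ]
  [ 0     1  1  -20/3  0 ]
  [ 0     0  0      1  0 ]
  [ 0     0  0      0  1 ]
Add 20/3 times R3 to R2.
  [ 1  -1/2  0  -2/3  0 ]
  [ 0     1  1     0  0 ]
  [ 0     0  0     1  0 ]
  [ 0     0  0     0  1 ]
Add 2/3 times R3 to R1.
  [ 1  -1/2  0  0  0 ]
  [ 0     1  1  0  0 ]
  [ 0     0  0  1  0 ]
  [ 0     0  0  0  1 ]
Add 1/2 times R2 to R1.
  [ 1  0  1/2  0  0 ]
  [ 0  1    1  0  0 ]
  [ 0  0    0  1  0 ]
  [ 0  0    0  0  1 ]

[[1, 0, 1/2, 0, 0], [0, 1, 1, 0, 0], [0, 0, 0, 1, 0], [0, 0, 0, 0, 1]]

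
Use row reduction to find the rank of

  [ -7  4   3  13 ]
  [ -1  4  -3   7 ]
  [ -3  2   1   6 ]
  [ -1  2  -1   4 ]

R1 → -1/7·R1
R2 → R2 + R1
R3 → R3 + 3·R1
R4 → R4 + R1
R2 → 7/24·R2
R3 → R3 − 2/7·R2
R4 → R4 − 10/7·R2
R1 → R1 + 4/7·R2
The reduced form has 2 nonzero rows.

rank = 2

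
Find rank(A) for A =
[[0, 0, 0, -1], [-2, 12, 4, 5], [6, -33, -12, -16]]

rank = 3

R1 <-> R2
  [ -2   12    4    5 ]
  [  0    0    0   -1 ]
  [  6  -33  -12  -16 ]
R1 := -1/2·R1
  [ 1   -6   -2  -5/2 ]
  [ 0    0    0    -1 ]
  [ 6  -33  -12   -16 ]
R3 := R3 − 6·R1
  [ 1  -6  -2  -5/2 ]
  [ 0   0   0    -1 ]
  [ 0   3   0    -1 ]
R2 <-> R3
  [ 1  -6  -2  -5/2 ]
  [ 0   3   0    -1 ]
  [ 0   0   0    -1 ]
R2 := 1/3·R2
  [ 1  -6  -2  -5/2 ]
  [ 0   1   0  -1/3 ]
  [ 0   0   0    -1 ]
R3 := -1·R3
  [ 1  -6  -2  -5/2 ]
  [ 0   1   0  -1/3 ]
  [ 0   0   0     1 ]
R2 := R2 + 1/3·R3
  [ 1  -6  -2  -5/2 ]
  [ 0   1   0     0 ]
  [ 0   0   0     1 ]
R1 := R1 + 5/2·R3
  [ 1  -6  -2  0 ]
  [ 0   1   0  0 ]
  [ 0   0   0  1 ]
R1 := R1 + 6·R2
  [ 1  0  -2  0 ]
  [ 0  1   0  0 ]
  [ 0  0   0  1 ]
The reduced form has 3 nonzero rows.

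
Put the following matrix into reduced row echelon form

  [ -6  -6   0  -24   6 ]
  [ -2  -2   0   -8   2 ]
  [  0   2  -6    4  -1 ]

ρ1 -> -1/6·ρ1
  [  1   1   0   4  -1 ]
  [ -2  -2   0  -8   2 ]
  [  0   2  -6   4  -1 ]
ρ2 -> ρ2 + 2·ρ1
  [ 1  1   0  4  -1 ]
  [ 0  0   0  0   0 ]
  [ 0  2  -6  4  -1 ]
ρ2 <=> ρ3
  [ 1  1   0  4  -1 ]
  [ 0  2  -6  4  -1 ]
  [ 0  0   0  0   0 ]
ρ2 -> 1/2·ρ2
  [ 1  1   0  4    -1 ]
  [ 0  1  -3  2  -1/2 ]
  [ 0  0   0  0     0 ]
ρ1 -> ρ1 − ρ2
  [ 1  0   3  2  -1/2 ]
  [ 0  1  -3  2  -1/2 ]
  [ 0  0   0  0     0 ]

[[1, 0, 3, 2, -1/2], [0, 1, -3, 2, -1/2], [0, 0, 0, 0, 0]]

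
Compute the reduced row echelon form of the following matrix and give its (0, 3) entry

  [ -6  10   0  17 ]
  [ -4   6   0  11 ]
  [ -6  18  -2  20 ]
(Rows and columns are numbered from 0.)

Multiply R1 by -1/6.
Add 4 times R1 to R2.
Add 6 times R1 to R3.
Multiply R2 by -3/2.
Subtract 8 times R2 from R3.
Multiply R3 by -1/2.
Add 5/3 times R2 to R1.

-2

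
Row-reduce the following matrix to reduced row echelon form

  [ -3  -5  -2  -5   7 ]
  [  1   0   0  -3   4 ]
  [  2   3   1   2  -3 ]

[[1, 0, 0, -3, 4], [0, 1, 0, 2, -3], [0, 0, 1, 2, -2]]

R1 → -1/3·R1
  [ 1  5/3  2/3  5/3  -7/3 ]
  [ 1    0    0   -3     4 ]
  [ 2    3    1    2    -3 ]
R2 → R2 − R1
  [ 1   5/3   2/3    5/3  -7/3 ]
  [ 0  -5/3  -2/3  -14/3  19/3 ]
  [ 2     3     1      2    -3 ]
R3 → R3 − 2·R1
  [ 1   5/3   2/3    5/3  -7/3 ]
  [ 0  -5/3  -2/3  -14/3  19/3 ]
  [ 0  -1/3  -1/3   -4/3   5/3 ]
R2 → -3/5·R2
  [ 1   5/3   2/3   5/3   -7/3 ]
  [ 0     1   2/5  14/5  -19/5 ]
  [ 0  -1/3  -1/3  -4/3    5/3 ]
R3 → R3 + 1/3·R2
  [ 1  5/3   2/3   5/3   -7/3 ]
  [ 0    1   2/5  14/5  -19/5 ]
  [ 0    0  -1/5  -2/5    2/5 ]
R3 → -5·R3
  [ 1  5/3  2/3   5/3   -7/3 ]
  [ 0    1  2/5  14/5  -19/5 ]
  [ 0    0    1     2     -2 ]
R2 → R2 − 2/5·R3
  [ 1  5/3  2/3  5/3  -7/3 ]
  [ 0    1    0    2    -3 ]
  [ 0    0    1    2    -2 ]
R1 → R1 − 2/3·R3
  [ 1  5/3  0  1/3  -1 ]
  [ 0    1  0    2  -3 ]
  [ 0    0  1    2  -2 ]
R1 → R1 − 5/3·R2
  [ 1  0  0  -3   4 ]
  [ 0  1  0   2  -3 ]
  [ 0  0  1   2  -2 ]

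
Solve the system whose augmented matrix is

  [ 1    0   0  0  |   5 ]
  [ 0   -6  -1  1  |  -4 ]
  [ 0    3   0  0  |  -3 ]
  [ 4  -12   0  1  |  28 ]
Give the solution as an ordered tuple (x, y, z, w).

Subtract 4 times r1 from r4.
  [ 1    0   0  0  |   5 ]
  [ 0   -6  -1  1  |  -4 ]
  [ 0    3   0  0  |  -3 ]
  [ 0  -12   0  1  |   8 ]
Multiply r2 by -1/6.
  [ 1    0    0     0  |    5 ]
  [ 0    1  1/6  -1/6  |  2/3 ]
  [ 0    3    0     0  |   -3 ]
  [ 0  -12    0     1  |    8 ]
Subtract 3 times r2 from r3.
  [ 1    0     0     0  |    5 ]
  [ 0    1   1/6  -1/6  |  2/3 ]
  [ 0    0  -1/2   1/2  |   -5 ]
  [ 0  -12     0     1  |    8 ]
Add 12 times r2 to r4.
  [ 1  0     0     0  |    5 ]
  [ 0  1   1/6  -1/6  |  2/3 ]
  [ 0  0  -1/2   1/2  |   -5 ]
  [ 0  0     2    -1  |   16 ]
Multiply r3 by -2.
  [ 1  0    0     0  |    5 ]
  [ 0  1  1/6  -1/6  |  2/3 ]
  [ 0  0    1    -1  |   10 ]
  [ 0  0    2    -1  |   16 ]
Subtract 2 times r3 from r4.
  [ 1  0    0     0  |    5 ]
  [ 0  1  1/6  -1/6  |  2/3 ]
  [ 0  0    1    -1  |   10 ]
  [ 0  0    0     1  |   -4 ]
Add r4 to r3.
  [ 1  0    0     0  |    5 ]
  [ 0  1  1/6  -1/6  |  2/3 ]
  [ 0  0    1     0  |    6 ]
  [ 0  0    0     1  |   -4 ]
Add 1/6 times r4 to r2.
  [ 1  0    0  0  |   5 ]
  [ 0  1  1/6  0  |   0 ]
  [ 0  0    1  0  |   6 ]
  [ 0  0    0  1  |  -4 ]
Subtract 1/6 times r3 from r2.
  [ 1  0  0  0  |   5 ]
  [ 0  1  0  0  |  -1 ]
  [ 0  0  1  0  |   6 ]
  [ 0  0  0  1  |  -4 ]
Reading off the last column: x = 5, y = -1, z = 6, w = -4.

(5, -1, 6, -4)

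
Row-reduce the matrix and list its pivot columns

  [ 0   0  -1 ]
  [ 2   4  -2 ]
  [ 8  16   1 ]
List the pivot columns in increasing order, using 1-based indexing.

Swap r1 and r2.
  [ 2   4  -2 ]
  [ 0   0  -1 ]
  [ 8  16   1 ]
Multiply r1 by 1/2.
  [ 1   2  -1 ]
  [ 0   0  -1 ]
  [ 8  16   1 ]
Subtract 8 times r1 from r3.
  [ 1  2  -1 ]
  [ 0  0  -1 ]
  [ 0  0   9 ]
Multiply r2 by -1.
  [ 1  2  -1 ]
  [ 0  0   1 ]
  [ 0  0   9 ]
Subtract 9 times r2 from r3.
  [ 1  2  -1 ]
  [ 0  0   1 ]
  [ 0  0   0 ]
Add r2 to r1.
  [ 1  2  0 ]
  [ 0  0  1 ]
  [ 0  0  0 ]
Pivot columns are the columns containing a leading 1.

1, 3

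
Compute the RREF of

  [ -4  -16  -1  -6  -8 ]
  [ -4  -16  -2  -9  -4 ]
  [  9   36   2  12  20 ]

ρ1 ← -1/4·ρ1
  [  1    4  1/4  3/2   2 ]
  [ -4  -16   -2   -9  -4 ]
  [  9   36    2   12  20 ]
ρ2 ← ρ2 + 4·ρ1
  [ 1   4  1/4  3/2   2 ]
  [ 0   0   -1   -3   4 ]
  [ 9  36    2   12  20 ]
ρ3 ← ρ3 − 9·ρ1
  [ 1  4   1/4   3/2  2 ]
  [ 0  0    -1    -3  4 ]
  [ 0  0  -1/4  -3/2  2 ]
ρ2 ← -1·ρ2
  [ 1  4   1/4   3/2   2 ]
  [ 0  0     1     3  -4 ]
  [ 0  0  -1/4  -3/2   2 ]
ρ3 ← ρ3 + 1/4·ρ2
  [ 1  4  1/4   3/2   2 ]
  [ 0  0    1     3  -4 ]
  [ 0  0    0  -3/4   1 ]
ρ3 ← -4/3·ρ3
  [ 1  4  1/4  3/2     2 ]
  [ 0  0    1    3    -4 ]
  [ 0  0    0    1  -4/3 ]
ρ2 ← ρ2 − 3·ρ3
  [ 1  4  1/4  3/2     2 ]
  [ 0  0    1    0     0 ]
  [ 0  0    0    1  -4/3 ]
ρ1 ← ρ1 − 3/2·ρ3
  [ 1  4  1/4  0     4 ]
  [ 0  0    1  0     0 ]
  [ 0  0    0  1  -4/3 ]
ρ1 ← ρ1 − 1/4·ρ2
  [ 1  4  0  0     4 ]
  [ 0  0  1  0     0 ]
  [ 0  0  0  1  -4/3 ]

[[1, 4, 0, 0, 4], [0, 0, 1, 0, 0], [0, 0, 0, 1, -4/3]]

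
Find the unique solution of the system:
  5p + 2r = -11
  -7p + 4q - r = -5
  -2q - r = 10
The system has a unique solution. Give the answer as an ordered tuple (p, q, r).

Form the augmented matrix and row-reduce:
  [  5   0   2  |  -11 ]
  [ -7   4  -1  |   -5 ]
  [  0  -2  -1  |   10 ]
Multiply r1 by 1/5.
Add 7 times r1 to r2.
Multiply r2 by 1/4.
Add 2 times r2 to r3.
Multiply r3 by -10.
Subtract 9/20 times r3 from r2.
Subtract 2/5 times r3 from r1.
Reading off the last column: p = -3, q = -6, r = 2.

(-3, -6, 2)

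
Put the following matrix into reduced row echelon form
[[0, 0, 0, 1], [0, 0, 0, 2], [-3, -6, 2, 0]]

[[1, 2, -2/3, 0], [0, 0, 0, 1], [0, 0, 0, 0]]

R1 ↔ R3
  [ -3  -6  2  0 ]
  [  0   0  0  2 ]
  [  0   0  0  1 ]
R1 -> -1/3·R1
  [ 1  2  -2/3  0 ]
  [ 0  0     0  2 ]
  [ 0  0     0  1 ]
R2 -> 1/2·R2
  [ 1  2  -2/3  0 ]
  [ 0  0     0  1 ]
  [ 0  0     0  1 ]
R3 -> R3 − R2
  [ 1  2  -2/3  0 ]
  [ 0  0     0  1 ]
  [ 0  0     0  0 ]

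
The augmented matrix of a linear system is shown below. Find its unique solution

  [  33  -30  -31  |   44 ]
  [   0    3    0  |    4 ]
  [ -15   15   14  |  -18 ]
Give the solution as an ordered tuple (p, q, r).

(2/3, 4/3, -2)

R1 := 1/33·R1
  [   1  -10/11  -31/33  |  4/3 ]
  [   0       3       0  |    4 ]
  [ -15      15      14  |  -18 ]
R3 := R3 + 15·R1
  [ 1  -10/11  -31/33  |  4/3 ]
  [ 0       3       0  |    4 ]
  [ 0   15/11   -1/11  |    2 ]
R2 := 1/3·R2
  [ 1  -10/11  -31/33  |  4/3 ]
  [ 0       1       0  |  4/3 ]
  [ 0   15/11   -1/11  |    2 ]
R3 := R3 − 15/11·R2
  [ 1  -10/11  -31/33  |   4/3 ]
  [ 0       1       0  |   4/3 ]
  [ 0       0   -1/11  |  2/11 ]
R3 := -11·R3
  [ 1  -10/11  -31/33  |  4/3 ]
  [ 0       1       0  |  4/3 ]
  [ 0       0       1  |   -2 ]
R1 := R1 + 31/33·R3
  [ 1  -10/11  0  |  -6/11 ]
  [ 0       1  0  |    4/3 ]
  [ 0       0  1  |     -2 ]
R1 := R1 + 10/11·R2
  [ 1  0  0  |  2/3 ]
  [ 0  1  0  |  4/3 ]
  [ 0  0  1  |   -2 ]
Reading off the last column: p = 2/3, q = 4/3, r = -2.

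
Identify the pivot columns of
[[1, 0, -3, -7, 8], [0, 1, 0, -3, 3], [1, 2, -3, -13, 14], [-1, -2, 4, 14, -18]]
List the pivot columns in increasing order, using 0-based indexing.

ρ3 := ρ3 − ρ1
ρ4 := ρ4 + ρ1
ρ3 := ρ3 − 2·ρ2
ρ4 := ρ4 + 2·ρ2
ρ3 <-> ρ4
ρ1 := ρ1 + 3·ρ3
Pivot columns are the columns containing a leading 1.

0, 1, 2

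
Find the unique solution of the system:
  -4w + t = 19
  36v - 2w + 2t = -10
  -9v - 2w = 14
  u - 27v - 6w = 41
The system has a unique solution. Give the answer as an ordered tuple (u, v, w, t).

Form the augmented matrix and row-reduce:
  [ 0    0  -4  1  |   19 ]
  [ 0   36  -2  2  |  -10 ]
  [ 0   -9  -2  0  |   14 ]
  [ 1  -27  -6  0  |   41 ]
r1 <=> r4
  [ 1  -27  -6  0  |   41 ]
  [ 0   36  -2  2  |  -10 ]
  [ 0   -9  -2  0  |   14 ]
  [ 0    0  -4  1  |   19 ]
r2 ← 1/36·r2
  [ 1  -27     -6     0  |     41 ]
  [ 0    1  -1/18  1/18  |  -5/18 ]
  [ 0   -9     -2     0  |     14 ]
  [ 0    0     -4     1  |     19 ]
r3 ← r3 + 9·r2
  [ 1  -27     -6     0  |     41 ]
  [ 0    1  -1/18  1/18  |  -5/18 ]
  [ 0    0   -5/2   1/2  |   23/2 ]
  [ 0    0     -4     1  |     19 ]
r3 ← -2/5·r3
  [ 1  -27     -6     0  |     41 ]
  [ 0    1  -1/18  1/18  |  -5/18 ]
  [ 0    0      1  -1/5  |  -23/5 ]
  [ 0    0     -4     1  |     19 ]
r4 ← r4 + 4·r3
  [ 1  -27     -6     0  |     41 ]
  [ 0    1  -1/18  1/18  |  -5/18 ]
  [ 0    0      1  -1/5  |  -23/5 ]
  [ 0    0      0   1/5  |    3/5 ]
r4 ← 5·r4
  [ 1  -27     -6     0  |     41 ]
  [ 0    1  -1/18  1/18  |  -5/18 ]
  [ 0    0      1  -1/5  |  -23/5 ]
  [ 0    0      0     1  |      3 ]
r3 ← r3 + 1/5·r4
  [ 1  -27     -6     0  |     41 ]
  [ 0    1  -1/18  1/18  |  -5/18 ]
  [ 0    0      1     0  |     -4 ]
  [ 0    0      0     1  |      3 ]
r2 ← r2 − 1/18·r4
  [ 1  -27     -6  0  |    41 ]
  [ 0    1  -1/18  0  |  -4/9 ]
  [ 0    0      1  0  |    -4 ]
  [ 0    0      0  1  |     3 ]
r2 ← r2 + 1/18·r3
  [ 1  -27  -6  0  |    41 ]
  [ 0    1   0  0  |  -2/3 ]
  [ 0    0   1  0  |    -4 ]
  [ 0    0   0  1  |     3 ]
r1 ← r1 + 6·r3
  [ 1  -27  0  0  |    17 ]
  [ 0    1  0  0  |  -2/3 ]
  [ 0    0  1  0  |    -4 ]
  [ 0    0  0  1  |     3 ]
r1 ← r1 + 27·r2
  [ 1  0  0  0  |    -1 ]
  [ 0  1  0  0  |  -2/3 ]
  [ 0  0  1  0  |    -4 ]
  [ 0  0  0  1  |     3 ]
Reading off the last column: u = -1, v = -2/3, w = -4, t = 3.

(-1, -2/3, -4, 3)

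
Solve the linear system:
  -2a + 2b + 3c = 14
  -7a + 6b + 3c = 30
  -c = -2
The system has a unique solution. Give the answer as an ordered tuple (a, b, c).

Form the augmented matrix and row-reduce:
  [ -2  2   3  |  14 ]
  [ -7  6   3  |  30 ]
  [  0  0  -1  |  -2 ]
r1 ← -1/2·r1
  [  1  -1  -3/2  |  -7 ]
  [ -7   6     3  |  30 ]
  [  0   0    -1  |  -2 ]
r2 ← r2 + 7·r1
  [ 1  -1   -3/2  |   -7 ]
  [ 0  -1  -15/2  |  -19 ]
  [ 0   0     -1  |   -2 ]
r2 ← -1·r2
  [ 1  -1  -3/2  |  -7 ]
  [ 0   1  15/2  |  19 ]
  [ 0   0    -1  |  -2 ]
r3 ← -1·r3
  [ 1  -1  -3/2  |  -7 ]
  [ 0   1  15/2  |  19 ]
  [ 0   0     1  |   2 ]
r2 ← r2 − 15/2·r3
  [ 1  -1  -3/2  |  -7 ]
  [ 0   1     0  |   4 ]
  [ 0   0     1  |   2 ]
r1 ← r1 + 3/2·r3
  [ 1  -1  0  |  -4 ]
  [ 0   1  0  |   4 ]
  [ 0   0  1  |   2 ]
r1 ← r1 + r2
  [ 1  0  0  |  0 ]
  [ 0  1  0  |  4 ]
  [ 0  0  1  |  2 ]
Reading off the last column: a = 0, b = 4, c = 2.

(0, 4, 2)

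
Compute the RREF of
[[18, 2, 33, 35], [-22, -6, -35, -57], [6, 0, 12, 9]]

[[1, 0, 2, 3/2], [0, 1, -3/2, 4], [0, 0, 0, 0]]

R1 → 1/18·R1
  [   1  1/9  11/6  35/18 ]
  [ -22   -6   -35    -57 ]
  [   6    0    12      9 ]
R2 → R2 + 22·R1
  [ 1    1/9  11/6   35/18 ]
  [ 0  -32/9  16/3  -128/9 ]
  [ 6      0    12       9 ]
R3 → R3 − 6·R1
  [ 1    1/9  11/6   35/18 ]
  [ 0  -32/9  16/3  -128/9 ]
  [ 0   -2/3     1    -8/3 ]
R2 → -9/32·R2
  [ 1   1/9  11/6  35/18 ]
  [ 0     1  -3/2      4 ]
  [ 0  -2/3     1   -8/3 ]
R3 → R3 + 2/3·R2
  [ 1  1/9  11/6  35/18 ]
  [ 0    1  -3/2      4 ]
  [ 0    0     0      0 ]
R1 → R1 − 1/9·R2
  [ 1  0     2  3/2 ]
  [ 0  1  -3/2    4 ]
  [ 0  0     0    0 ]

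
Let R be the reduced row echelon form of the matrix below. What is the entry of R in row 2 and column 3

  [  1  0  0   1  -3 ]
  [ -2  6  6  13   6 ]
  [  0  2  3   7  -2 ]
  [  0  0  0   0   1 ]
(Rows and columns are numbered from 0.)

R2 ← R2 + 2·R1
R2 ← 1/6·R2
R3 ← R3 − 2·R2
R3 ← R3 + 2·R4
R1 ← R1 + 3·R4
R2 ← R2 − R3

2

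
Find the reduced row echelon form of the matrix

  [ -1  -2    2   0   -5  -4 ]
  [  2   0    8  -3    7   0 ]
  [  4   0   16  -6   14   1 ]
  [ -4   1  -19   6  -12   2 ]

R1 → -1·R1
  [  1  2   -2   0    5  4 ]
  [  2  0    8  -3    7  0 ]
  [  4  0   16  -6   14  1 ]
  [ -4  1  -19   6  -12  2 ]
R2 → R2 − 2·R1
  [  1   2   -2   0    5   4 ]
  [  0  -4   12  -3   -3  -8 ]
  [  4   0   16  -6   14   1 ]
  [ -4   1  -19   6  -12   2 ]
R3 → R3 − 4·R1
  [  1   2   -2   0    5    4 ]
  [  0  -4   12  -3   -3   -8 ]
  [  0  -8   24  -6   -6  -15 ]
  [ -4   1  -19   6  -12    2 ]
R4 → R4 + 4·R1
  [ 1   2   -2   0   5    4 ]
  [ 0  -4   12  -3  -3   -8 ]
  [ 0  -8   24  -6  -6  -15 ]
  [ 0   9  -27   6   8   18 ]
R2 → -1/4·R2
  [ 1   2   -2    0    5    4 ]
  [ 0   1   -3  3/4  3/4    2 ]
  [ 0  -8   24   -6   -6  -15 ]
  [ 0   9  -27    6    8   18 ]
R3 → R3 + 8·R2
  [ 1  2   -2    0    5   4 ]
  [ 0  1   -3  3/4  3/4   2 ]
  [ 0  0    0    0    0   1 ]
  [ 0  9  -27    6    8  18 ]
R4 → R4 − 9·R2
  [ 1  2  -2     0    5  4 ]
  [ 0  1  -3   3/4  3/4  2 ]
  [ 0  0   0     0    0  1 ]
  [ 0  0   0  -3/4  5/4  0 ]
R3 ↔ R4
  [ 1  2  -2     0    5  4 ]
  [ 0  1  -3   3/4  3/4  2 ]
  [ 0  0   0  -3/4  5/4  0 ]
  [ 0  0   0     0    0  1 ]
R3 → -4/3·R3
  [ 1  2  -2    0     5  4 ]
  [ 0  1  -3  3/4   3/4  2 ]
  [ 0  0   0    1  -5/3  0 ]
  [ 0  0   0    0     0  1 ]
R2 → R2 − 2·R4
  [ 1  2  -2    0     5  4 ]
  [ 0  1  -3  3/4   3/4  0 ]
  [ 0  0   0    1  -5/3  0 ]
  [ 0  0   0    0     0  1 ]
R1 → R1 − 4·R4
  [ 1  2  -2    0     5  0 ]
  [ 0  1  -3  3/4   3/4  0 ]
  [ 0  0   0    1  -5/3  0 ]
  [ 0  0   0    0     0  1 ]
R2 → R2 − 3/4·R3
  [ 1  2  -2  0     5  0 ]
  [ 0  1  -3  0     2  0 ]
  [ 0  0   0  1  -5/3  0 ]
  [ 0  0   0  0     0  1 ]
R1 → R1 − 2·R2
  [ 1  0   4  0     1  0 ]
  [ 0  1  -3  0     2  0 ]
  [ 0  0   0  1  -5/3  0 ]
  [ 0  0   0  0     0  1 ]

[[1, 0, 4, 0, 1, 0], [0, 1, -3, 0, 2, 0], [0, 0, 0, 1, -5/3, 0], [0, 0, 0, 0, 0, 1]]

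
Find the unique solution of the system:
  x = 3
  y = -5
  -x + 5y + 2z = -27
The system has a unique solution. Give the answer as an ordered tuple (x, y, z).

Form the augmented matrix and row-reduce:
  [  1  0  0  |    3 ]
  [  0  1  0  |   -5 ]
  [ -1  5  2  |  -27 ]
R3 := R3 + R1
R3 := R3 − 5·R2
R3 := 1/2·R3
Reading off the last column: x = 3, y = -5, z = 1/2.

(3, -5, 1/2)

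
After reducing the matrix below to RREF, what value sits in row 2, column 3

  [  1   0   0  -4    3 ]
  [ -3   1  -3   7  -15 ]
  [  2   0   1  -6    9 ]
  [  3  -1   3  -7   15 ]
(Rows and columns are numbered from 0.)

2

R2 → R2 + 3·R1
  [ 1   0   0  -4   3 ]
  [ 0   1  -3  -5  -6 ]
  [ 2   0   1  -6   9 ]
  [ 3  -1   3  -7  15 ]
R3 → R3 − 2·R1
  [ 1   0   0  -4   3 ]
  [ 0   1  -3  -5  -6 ]
  [ 0   0   1   2   3 ]
  [ 3  -1   3  -7  15 ]
R4 → R4 − 3·R1
  [ 1   0   0  -4   3 ]
  [ 0   1  -3  -5  -6 ]
  [ 0   0   1   2   3 ]
  [ 0  -1   3   5   6 ]
R4 → R4 + R2
  [ 1  0   0  -4   3 ]
  [ 0  1  -3  -5  -6 ]
  [ 0  0   1   2   3 ]
  [ 0  0   0   0   0 ]
R2 → R2 + 3·R3
  [ 1  0  0  -4  3 ]
  [ 0  1  0   1  3 ]
  [ 0  0  1   2  3 ]
  [ 0  0  0   0  0 ]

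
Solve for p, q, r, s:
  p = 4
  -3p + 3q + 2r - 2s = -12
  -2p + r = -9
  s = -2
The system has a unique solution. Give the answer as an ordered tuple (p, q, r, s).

Form the augmented matrix and row-reduce:
  [  1  0  0   0  |    4 ]
  [ -3  3  2  -2  |  -12 ]
  [ -2  0  1   0  |   -9 ]
  [  0  0  0   1  |   -2 ]
Add 3 times r1 to r2.
  [  1  0  0   0  |   4 ]
  [  0  3  2  -2  |   0 ]
  [ -2  0  1   0  |  -9 ]
  [  0  0  0   1  |  -2 ]
Add 2 times r1 to r3.
  [ 1  0  0   0  |   4 ]
  [ 0  3  2  -2  |   0 ]
  [ 0  0  1   0  |  -1 ]
  [ 0  0  0   1  |  -2 ]
Multiply r2 by 1/3.
  [ 1  0    0     0  |   4 ]
  [ 0  1  2/3  -2/3  |   0 ]
  [ 0  0    1     0  |  -1 ]
  [ 0  0    0     1  |  -2 ]
Add 2/3 times r4 to r2.
  [ 1  0    0  0  |     4 ]
  [ 0  1  2/3  0  |  -4/3 ]
  [ 0  0    1  0  |    -1 ]
  [ 0  0    0  1  |    -2 ]
Subtract 2/3 times r3 from r2.
  [ 1  0  0  0  |     4 ]
  [ 0  1  0  0  |  -2/3 ]
  [ 0  0  1  0  |    -1 ]
  [ 0  0  0  1  |    -2 ]
Reading off the last column: p = 4, q = -2/3, r = -1, s = -2.

(4, -2/3, -1, -2)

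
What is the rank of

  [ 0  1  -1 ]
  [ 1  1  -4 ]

R1 <=> R2
  [ 1  1  -4 ]
  [ 0  1  -1 ]
R1 → R1 − R2
  [ 1  0  -3 ]
  [ 0  1  -1 ]
The reduced form has 2 nonzero rows.

rank = 2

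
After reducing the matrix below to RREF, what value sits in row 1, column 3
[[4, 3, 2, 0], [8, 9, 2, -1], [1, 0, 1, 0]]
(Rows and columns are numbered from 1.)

1

ρ1 ← 1/4·ρ1
  [ 1  3/4  1/2   0 ]
  [ 8    9    2  -1 ]
  [ 1    0    1   0 ]
ρ2 ← ρ2 − 8·ρ1
  [ 1  3/4  1/2   0 ]
  [ 0    3   -2  -1 ]
  [ 1    0    1   0 ]
ρ3 ← ρ3 − ρ1
  [ 1   3/4  1/2   0 ]
  [ 0     3   -2  -1 ]
  [ 0  -3/4  1/2   0 ]
ρ2 ← 1/3·ρ2
  [ 1   3/4   1/2     0 ]
  [ 0     1  -2/3  -1/3 ]
  [ 0  -3/4   1/2     0 ]
ρ3 ← ρ3 + 3/4·ρ2
  [ 1  3/4   1/2     0 ]
  [ 0    1  -2/3  -1/3 ]
  [ 0    0     0  -1/4 ]
ρ3 ← -4·ρ3
  [ 1  3/4   1/2     0 ]
  [ 0    1  -2/3  -1/3 ]
  [ 0    0     0     1 ]
ρ2 ← ρ2 + 1/3·ρ3
  [ 1  3/4   1/2  0 ]
  [ 0    1  -2/3  0 ]
  [ 0    0     0  1 ]
ρ1 ← ρ1 − 3/4·ρ2
  [ 1  0     1  0 ]
  [ 0  1  -2/3  0 ]
  [ 0  0     0  1 ]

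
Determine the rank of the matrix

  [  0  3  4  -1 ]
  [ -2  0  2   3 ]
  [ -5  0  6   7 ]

rank = 3

r1 <-> r2
  [ -2  0  2   3 ]
  [  0  3  4  -1 ]
  [ -5  0  6   7 ]
r1 := -1/2·r1
  [  1  0  -1  -3/2 ]
  [  0  3   4    -1 ]
  [ -5  0   6     7 ]
r3 := r3 + 5·r1
  [ 1  0  -1  -3/2 ]
  [ 0  3   4    -1 ]
  [ 0  0   1  -1/2 ]
r2 := 1/3·r2
  [ 1  0   -1  -3/2 ]
  [ 0  1  4/3  -1/3 ]
  [ 0  0    1  -1/2 ]
r2 := r2 − 4/3·r3
  [ 1  0  -1  -3/2 ]
  [ 0  1   0   1/3 ]
  [ 0  0   1  -1/2 ]
r1 := r1 + r3
  [ 1  0  0    -2 ]
  [ 0  1  0   1/3 ]
  [ 0  0  1  -1/2 ]
The reduced form has 3 nonzero rows.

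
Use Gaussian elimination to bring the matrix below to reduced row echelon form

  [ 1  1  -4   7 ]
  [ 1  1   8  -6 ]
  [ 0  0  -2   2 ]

[[1, 1, 0, 0], [0, 0, 1, 0], [0, 0, 0, 1]]

Subtract ρ1 from ρ2.
  [ 1  1  -4    7 ]
  [ 0  0  12  -13 ]
  [ 0  0  -2    2 ]
Multiply ρ2 by 1/12.
  [ 1  1  -4       7 ]
  [ 0  0   1  -13/12 ]
  [ 0  0  -2       2 ]
Add 2 times ρ2 to ρ3.
  [ 1  1  -4       7 ]
  [ 0  0   1  -13/12 ]
  [ 0  0   0    -1/6 ]
Multiply ρ3 by -6.
  [ 1  1  -4       7 ]
  [ 0  0   1  -13/12 ]
  [ 0  0   0       1 ]
Add 13/12 times ρ3 to ρ2.
  [ 1  1  -4  7 ]
  [ 0  0   1  0 ]
  [ 0  0   0  1 ]
Subtract 7 times ρ3 from ρ1.
  [ 1  1  -4  0 ]
  [ 0  0   1  0 ]
  [ 0  0   0  1 ]
Add 4 times ρ2 to ρ1.
  [ 1  1  0  0 ]
  [ 0  0  1  0 ]
  [ 0  0  0  1 ]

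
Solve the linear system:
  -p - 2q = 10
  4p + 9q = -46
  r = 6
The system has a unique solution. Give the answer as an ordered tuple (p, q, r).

(2, -6, 6)

Form the augmented matrix and row-reduce:
  [ -1  -2  0  |   10 ]
  [  4   9  0  |  -46 ]
  [  0   0  1  |    6 ]
R1 → -1·R1
  [ 1  2  0  |  -10 ]
  [ 4  9  0  |  -46 ]
  [ 0  0  1  |    6 ]
R2 → R2 − 4·R1
  [ 1  2  0  |  -10 ]
  [ 0  1  0  |   -6 ]
  [ 0  0  1  |    6 ]
R1 → R1 − 2·R2
  [ 1  0  0  |   2 ]
  [ 0  1  0  |  -6 ]
  [ 0  0  1  |   6 ]
Reading off the last column: p = 2, q = -6, r = 6.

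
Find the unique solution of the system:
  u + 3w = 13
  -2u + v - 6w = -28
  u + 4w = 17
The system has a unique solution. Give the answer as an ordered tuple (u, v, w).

(1, -2, 4)

Form the augmented matrix and row-reduce:
  [  1  0   3  |   13 ]
  [ -2  1  -6  |  -28 ]
  [  1  0   4  |   17 ]
R2 := R2 + 2·R1
  [ 1  0  3  |  13 ]
  [ 0  1  0  |  -2 ]
  [ 1  0  4  |  17 ]
R3 := R3 − R1
  [ 1  0  3  |  13 ]
  [ 0  1  0  |  -2 ]
  [ 0  0  1  |   4 ]
R1 := R1 − 3·R3
  [ 1  0  0  |   1 ]
  [ 0  1  0  |  -2 ]
  [ 0  0  1  |   4 ]
Reading off the last column: u = 1, v = -2, w = 4.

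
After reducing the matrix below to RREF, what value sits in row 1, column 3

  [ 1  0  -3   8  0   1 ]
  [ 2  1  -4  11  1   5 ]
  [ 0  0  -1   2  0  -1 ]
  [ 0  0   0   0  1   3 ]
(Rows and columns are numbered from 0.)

-1

R2 -> R2 − 2·R1
  [ 1  0  -3   8  0   1 ]
  [ 0  1   2  -5  1   3 ]
  [ 0  0  -1   2  0  -1 ]
  [ 0  0   0   0  1   3 ]
R3 -> -1·R3
  [ 1  0  -3   8  0  1 ]
  [ 0  1   2  -5  1  3 ]
  [ 0  0   1  -2  0  1 ]
  [ 0  0   0   0  1  3 ]
R2 -> R2 − R4
  [ 1  0  -3   8  0  1 ]
  [ 0  1   2  -5  0  0 ]
  [ 0  0   1  -2  0  1 ]
  [ 0  0   0   0  1  3 ]
R2 -> R2 − 2·R3
  [ 1  0  -3   8  0   1 ]
  [ 0  1   0  -1  0  -2 ]
  [ 0  0   1  -2  0   1 ]
  [ 0  0   0   0  1   3 ]
R1 -> R1 + 3·R3
  [ 1  0  0   2  0   4 ]
  [ 0  1  0  -1  0  -2 ]
  [ 0  0  1  -2  0   1 ]
  [ 0  0  0   0  1   3 ]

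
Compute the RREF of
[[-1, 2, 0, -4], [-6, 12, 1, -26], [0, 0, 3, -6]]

[[1, -2, 0, 4], [0, 0, 1, -2], [0, 0, 0, 0]]

ρ1 -> -1·ρ1
ρ2 -> ρ2 + 6·ρ1
ρ3 -> ρ3 − 3·ρ2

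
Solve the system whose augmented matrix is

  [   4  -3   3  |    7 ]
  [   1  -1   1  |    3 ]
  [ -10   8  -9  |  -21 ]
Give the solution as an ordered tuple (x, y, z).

(-2, -4, 1)

ρ1 -> 1/4·ρ1
  [   1  -3/4  3/4  |  7/4 ]
  [   1    -1    1  |    3 ]
  [ -10     8   -9  |  -21 ]
ρ2 -> ρ2 − ρ1
  [   1  -3/4  3/4  |  7/4 ]
  [   0  -1/4  1/4  |  5/4 ]
  [ -10     8   -9  |  -21 ]
ρ3 -> ρ3 + 10·ρ1
  [ 1  -3/4   3/4  |   7/4 ]
  [ 0  -1/4   1/4  |   5/4 ]
  [ 0   1/2  -3/2  |  -7/2 ]
ρ2 -> -4·ρ2
  [ 1  -3/4   3/4  |   7/4 ]
  [ 0     1    -1  |    -5 ]
  [ 0   1/2  -3/2  |  -7/2 ]
ρ3 -> ρ3 − 1/2·ρ2
  [ 1  -3/4  3/4  |  7/4 ]
  [ 0     1   -1  |   -5 ]
  [ 0     0   -1  |   -1 ]
ρ3 -> -1·ρ3
  [ 1  -3/4  3/4  |  7/4 ]
  [ 0     1   -1  |   -5 ]
  [ 0     0    1  |    1 ]
ρ2 -> ρ2 + ρ3
  [ 1  -3/4  3/4  |  7/4 ]
  [ 0     1    0  |   -4 ]
  [ 0     0    1  |    1 ]
ρ1 -> ρ1 − 3/4·ρ3
  [ 1  -3/4  0  |   1 ]
  [ 0     1  0  |  -4 ]
  [ 0     0  1  |   1 ]
ρ1 -> ρ1 + 3/4·ρ2
  [ 1  0  0  |  -2 ]
  [ 0  1  0  |  -4 ]
  [ 0  0  1  |   1 ]
Reading off the last column: x = -2, y = -4, z = 1.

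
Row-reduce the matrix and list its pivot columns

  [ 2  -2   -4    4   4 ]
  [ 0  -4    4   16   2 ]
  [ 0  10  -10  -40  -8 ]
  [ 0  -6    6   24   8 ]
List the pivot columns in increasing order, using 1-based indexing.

R1 -> 1/2·R1
  [ 1  -1   -2    2   2 ]
  [ 0  -4    4   16   2 ]
  [ 0  10  -10  -40  -8 ]
  [ 0  -6    6   24   8 ]
R2 -> -1/4·R2
  [ 1  -1   -2    2     2 ]
  [ 0   1   -1   -4  -1/2 ]
  [ 0  10  -10  -40    -8 ]
  [ 0  -6    6   24     8 ]
R3 -> R3 − 10·R2
  [ 1  -1  -2   2     2 ]
  [ 0   1  -1  -4  -1/2 ]
  [ 0   0   0   0    -3 ]
  [ 0  -6   6  24     8 ]
R4 -> R4 + 6·R2
  [ 1  -1  -2   2     2 ]
  [ 0   1  -1  -4  -1/2 ]
  [ 0   0   0   0    -3 ]
  [ 0   0   0   0     5 ]
R3 -> -1/3·R3
  [ 1  -1  -2   2     2 ]
  [ 0   1  -1  -4  -1/2 ]
  [ 0   0   0   0     1 ]
  [ 0   0   0   0     5 ]
R4 -> R4 − 5·R3
  [ 1  -1  -2   2     2 ]
  [ 0   1  -1  -4  -1/2 ]
  [ 0   0   0   0     1 ]
  [ 0   0   0   0     0 ]
R2 -> R2 + 1/2·R3
  [ 1  -1  -2   2  2 ]
  [ 0   1  -1  -4  0 ]
  [ 0   0   0   0  1 ]
  [ 0   0   0   0  0 ]
R1 -> R1 − 2·R3
  [ 1  -1  -2   2  0 ]
  [ 0   1  -1  -4  0 ]
  [ 0   0   0   0  1 ]
  [ 0   0   0   0  0 ]
R1 -> R1 + R2
  [ 1  0  -3  -2  0 ]
  [ 0  1  -1  -4  0 ]
  [ 0  0   0   0  1 ]
  [ 0  0   0   0  0 ]
Pivot columns are the columns containing a leading 1.

1, 2, 5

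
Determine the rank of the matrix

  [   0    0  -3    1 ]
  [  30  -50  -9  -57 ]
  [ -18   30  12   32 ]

R1 <=> R2
  [  30  -50  -9  -57 ]
  [   0    0  -3    1 ]
  [ -18   30  12   32 ]
R1 -> 1/30·R1
  [   1  -5/3  -3/10  -19/10 ]
  [   0     0     -3       1 ]
  [ -18    30     12      32 ]
R3 -> R3 + 18·R1
  [ 1  -5/3  -3/10  -19/10 ]
  [ 0     0     -3       1 ]
  [ 0     0   33/5   -11/5 ]
R2 -> -1/3·R2
  [ 1  -5/3  -3/10  -19/10 ]
  [ 0     0      1    -1/3 ]
  [ 0     0   33/5   -11/5 ]
R3 -> R3 − 33/5·R2
  [ 1  -5/3  -3/10  -19/10 ]
  [ 0     0      1    -1/3 ]
  [ 0     0      0       0 ]
R1 -> R1 + 3/10·R2
  [ 1  -5/3  0    -2 ]
  [ 0     0  1  -1/3 ]
  [ 0     0  0     0 ]
The reduced form has 2 nonzero rows.

rank = 2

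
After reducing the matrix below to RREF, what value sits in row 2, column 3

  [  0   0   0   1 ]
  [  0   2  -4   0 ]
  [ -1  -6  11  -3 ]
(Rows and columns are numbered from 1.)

-2

ρ1 <=> ρ3
  [ -1  -6  11  -3 ]
  [  0   2  -4   0 ]
  [  0   0   0   1 ]
ρ1 → -1·ρ1
  [ 1  6  -11  3 ]
  [ 0  2   -4  0 ]
  [ 0  0    0  1 ]
ρ2 → 1/2·ρ2
  [ 1  6  -11  3 ]
  [ 0  1   -2  0 ]
  [ 0  0    0  1 ]
ρ1 → ρ1 − 3·ρ3
  [ 1  6  -11  0 ]
  [ 0  1   -2  0 ]
  [ 0  0    0  1 ]
ρ1 → ρ1 − 6·ρ2
  [ 1  0   1  0 ]
  [ 0  1  -2  0 ]
  [ 0  0   0  1 ]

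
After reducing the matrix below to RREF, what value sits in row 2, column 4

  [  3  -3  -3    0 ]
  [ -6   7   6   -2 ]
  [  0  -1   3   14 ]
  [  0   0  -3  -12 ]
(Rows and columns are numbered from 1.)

r1 -> 1/3·r1
  [  1  -1  -1    0 ]
  [ -6   7   6   -2 ]
  [  0  -1   3   14 ]
  [  0   0  -3  -12 ]
r2 -> r2 + 6·r1
  [ 1  -1  -1    0 ]
  [ 0   1   0   -2 ]
  [ 0  -1   3   14 ]
  [ 0   0  -3  -12 ]
r3 -> r3 + r2
  [ 1  -1  -1    0 ]
  [ 0   1   0   -2 ]
  [ 0   0   3   12 ]
  [ 0   0  -3  -12 ]
r3 -> 1/3·r3
  [ 1  -1  -1    0 ]
  [ 0   1   0   -2 ]
  [ 0   0   1    4 ]
  [ 0   0  -3  -12 ]
r4 -> r4 + 3·r3
  [ 1  -1  -1   0 ]
  [ 0   1   0  -2 ]
  [ 0   0   1   4 ]
  [ 0   0   0   0 ]
r1 -> r1 + r3
  [ 1  -1  0   4 ]
  [ 0   1  0  -2 ]
  [ 0   0  1   4 ]
  [ 0   0  0   0 ]
r1 -> r1 + r2
  [ 1  0  0   2 ]
  [ 0  1  0  -2 ]
  [ 0  0  1   4 ]
  [ 0  0  0   0 ]

-2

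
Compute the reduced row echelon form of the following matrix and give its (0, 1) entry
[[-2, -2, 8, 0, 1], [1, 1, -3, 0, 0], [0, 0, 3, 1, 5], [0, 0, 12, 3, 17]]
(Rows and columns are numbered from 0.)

R1 → -1/2·R1
  [ 1  1  -4  0  -1/2 ]
  [ 1  1  -3  0     0 ]
  [ 0  0   3  1     5 ]
  [ 0  0  12  3    17 ]
R2 → R2 − R1
  [ 1  1  -4  0  -1/2 ]
  [ 0  0   1  0   1/2 ]
  [ 0  0   3  1     5 ]
  [ 0  0  12  3    17 ]
R3 → R3 − 3·R2
  [ 1  1  -4  0  -1/2 ]
  [ 0  0   1  0   1/2 ]
  [ 0  0   0  1   7/2 ]
  [ 0  0  12  3    17 ]
R4 → R4 − 12·R2
  [ 1  1  -4  0  -1/2 ]
  [ 0  0   1  0   1/2 ]
  [ 0  0   0  1   7/2 ]
  [ 0  0   0  3    11 ]
R4 → R4 − 3·R3
  [ 1  1  -4  0  -1/2 ]
  [ 0  0   1  0   1/2 ]
  [ 0  0   0  1   7/2 ]
  [ 0  0   0  0   1/2 ]
R4 → 2·R4
  [ 1  1  -4  0  -1/2 ]
  [ 0  0   1  0   1/2 ]
  [ 0  0   0  1   7/2 ]
  [ 0  0   0  0     1 ]
R3 → R3 − 7/2·R4
  [ 1  1  -4  0  -1/2 ]
  [ 0  0   1  0   1/2 ]
  [ 0  0   0  1     0 ]
  [ 0  0   0  0     1 ]
R2 → R2 − 1/2·R4
  [ 1  1  -4  0  -1/2 ]
  [ 0  0   1  0     0 ]
  [ 0  0   0  1     0 ]
  [ 0  0   0  0     1 ]
R1 → R1 + 1/2·R4
  [ 1  1  -4  0  0 ]
  [ 0  0   1  0  0 ]
  [ 0  0   0  1  0 ]
  [ 0  0   0  0  1 ]
R1 → R1 + 4·R2
  [ 1  1  0  0  0 ]
  [ 0  0  1  0  0 ]
  [ 0  0  0  1  0 ]
  [ 0  0  0  0  1 ]

1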